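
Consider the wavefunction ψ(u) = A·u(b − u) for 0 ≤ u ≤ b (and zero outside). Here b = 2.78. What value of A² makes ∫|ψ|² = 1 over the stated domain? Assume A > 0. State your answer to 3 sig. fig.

The normalization condition is ∫|ψ|² du = 1 from 0 to b.
Expanding the polynomial and integrating term by term, the integral (without the A² prefactor) comes out to b^5/30.
Hence A² = 1/[b^5/30].
Plugging in b = 2.78 yields A = 0.4251.

A^2 ≈ 0.181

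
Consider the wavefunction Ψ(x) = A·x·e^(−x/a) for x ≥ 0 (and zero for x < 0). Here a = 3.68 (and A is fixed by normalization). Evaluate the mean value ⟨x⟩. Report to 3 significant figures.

⟨x⟩ ≈ 5.52

By definition ⟨x⟩ = ∫ x |Ψ(x)|² dx.
Since the A² factors cancel between numerator and denominator, ⟨x⟩ = 3·a/2.
Putting a = 3.68 gives 5.520.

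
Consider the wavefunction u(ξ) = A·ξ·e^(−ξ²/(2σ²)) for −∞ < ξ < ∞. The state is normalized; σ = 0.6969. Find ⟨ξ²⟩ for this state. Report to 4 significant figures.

⟨ξ²⟩ = ∫ ξ^2 |u|² dξ over the full domain.
With ∫_{−∞}^{∞} ξ^(2m) e^(−αξ²) dξ = (2m−1)!!·√π / (2^m α^(m+1/2)), evaluating both integrals, ⟨ξ²⟩ = 3·σ^2/2.
Putting σ = 0.6969 gives 0.72850.

⟨ξ^2⟩ ≈ 0.7285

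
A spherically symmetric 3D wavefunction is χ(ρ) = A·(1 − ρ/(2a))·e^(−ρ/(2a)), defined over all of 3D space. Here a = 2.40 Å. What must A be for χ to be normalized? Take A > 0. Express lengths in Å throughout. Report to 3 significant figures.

We need A² ∫|f|² 4πρ² dρ = 1, taking the integral from 0 to ∞.
In 3D with spherical symmetry the volume element is 4πρ² dρ.
With ∫₀^∞ ρ^4 e^(−αρ) dρ = 4!/α^5, the integral (without the A² prefactor) comes out to 8·π·a^3.
With a = 2.40: A² = 0.002878 and A = 0.05365.

A ≈ 0.0536 Å^(-3/2)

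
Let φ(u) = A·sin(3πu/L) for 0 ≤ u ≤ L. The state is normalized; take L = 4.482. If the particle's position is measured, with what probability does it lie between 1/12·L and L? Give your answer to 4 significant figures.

The probability is P = ∫ |φ|² du over [1/12·L, L].
With A² fixed by ∫|φ|² = 1, i.e. A² = (L/2)^(−1), substitute and integrate.
Let t = u/L; then A² and the length scale cancel, so P = ∫_{1/12}^{1} sin(3·π·t)^2 dt ÷ ∫_{0}^{1} sin(3·π·t)^2 dt.
An antiderivative of sin(3·π·t)^2 is t/2 - sin(6·π·t)/(12·π); evaluating from 1/12 to 1 gives 1/(12·π) + 11/24, while the full integral is 1/2.
Evaluating gives P = (2 + 11·π)/(12·π).

P ≈ 0.9697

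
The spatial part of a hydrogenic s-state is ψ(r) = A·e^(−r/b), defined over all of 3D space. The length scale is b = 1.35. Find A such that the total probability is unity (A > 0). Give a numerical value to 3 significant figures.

A ≈ 0.360

Normalization requires ∫|ψ|² 4πr² dr = 1, integrated from 0 to ∞.
(Spherical symmetry: dV = 4πr² dr.)
With ψ = A·e^(−r/b), the integral evaluates to A²·[π·b^3].
With b = 1.35: A² = 0.1294 and A = 0.3597.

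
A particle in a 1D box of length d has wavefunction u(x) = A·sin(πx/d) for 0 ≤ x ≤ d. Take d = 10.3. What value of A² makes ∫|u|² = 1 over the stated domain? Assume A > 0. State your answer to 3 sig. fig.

Require ∫ |u|² dx = 1 over the whole domain.
Using sin²θ = (1 − cos 2θ)/2, with u = A·sin(πx/d), the integral evaluates to A²·[d/2].
So A² = (d/2)^(−1).
Plugging in d = 10.3 yields A = 0.4407.

A^2 ≈ 0.194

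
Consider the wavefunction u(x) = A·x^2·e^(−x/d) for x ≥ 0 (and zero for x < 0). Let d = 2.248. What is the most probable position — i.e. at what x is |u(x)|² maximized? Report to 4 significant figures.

The maximum of |u(x)|² occurs where its derivative vanishes.
Solving yields x = 2·d.
With d = 2.248, the most probable position is 4.4960.

x ≈ 4.496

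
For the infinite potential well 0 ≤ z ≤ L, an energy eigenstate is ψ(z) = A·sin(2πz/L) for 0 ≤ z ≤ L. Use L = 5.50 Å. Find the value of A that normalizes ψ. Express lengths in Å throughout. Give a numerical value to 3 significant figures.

A ≈ 0.603 Å^(-1/2)

The normalization condition is ∫|ψ|² dz = 1 from 0 to L.
Using sin²θ = (1 − cos 2θ)/2, carrying out the integral gives A² · L/2.
So A² = (L/2)^(−1).
Plugging in L = 5.50 yields A = 0.6030.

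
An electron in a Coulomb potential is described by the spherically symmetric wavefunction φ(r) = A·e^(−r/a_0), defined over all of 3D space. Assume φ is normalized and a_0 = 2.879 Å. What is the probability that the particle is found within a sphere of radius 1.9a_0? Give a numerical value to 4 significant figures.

P = ∫ |φ|² 4πr² dr over r ≤ 1.9a_0.
Normalization gives A² = 1/(π·a_0^3).
Substituting u = r/a_0, A², 4π and the length scale all cancel in the ratio: P = ∫_{0}^{1.9} u^2·e^(-2·u) du / ∫_{0}^{∞} u^2·e^(-2·u) du.
An antiderivative of u^2·e^(-2·u) is -(2·u^2 + 2·u + 1)·e^(-2·u)/4; evaluating from 0 to 1.9 gives 1/4 - 601·e^(-19/5)/200, while the full integral is 1/4.
The region integral divided by the full integral gives P = 0.73110.

P ≈ 0.7311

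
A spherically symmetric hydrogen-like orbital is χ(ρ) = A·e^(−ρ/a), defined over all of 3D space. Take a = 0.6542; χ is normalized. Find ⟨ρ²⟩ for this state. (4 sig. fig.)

The expectation value is the |χ|²-weighted average of ρ^2: ∫ ρ^2|χ|² 4πρ² dρ.
Recall ∫₀^∞ ρ^m e^(−ρ/β) dρ = m!·β^(m+1), evaluating both integrals, ⟨ρ²⟩ = 3·a^2.
Putting a = 0.6542 gives 1.2839.

⟨ρ^2⟩ ≈ 1.284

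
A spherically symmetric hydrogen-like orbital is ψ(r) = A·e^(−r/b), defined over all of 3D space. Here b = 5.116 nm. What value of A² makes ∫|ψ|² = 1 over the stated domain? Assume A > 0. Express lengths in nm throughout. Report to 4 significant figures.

We need A² ∫|f|² 4πr² dr = 1, taking the integral from 0 to ∞.
In 3D with spherical symmetry the volume element is 4πr² dr.
Using ∫₀^∞ rⁿ e^(−αr) dr = n!/αⁿ⁺¹, ∫|ψ|² 4πr² dr = A²·(π·b^3).
With b = 5.116: A² = 0.0023772 and A = 0.048756.

A^2 ≈ 0.002377 nm^(-3)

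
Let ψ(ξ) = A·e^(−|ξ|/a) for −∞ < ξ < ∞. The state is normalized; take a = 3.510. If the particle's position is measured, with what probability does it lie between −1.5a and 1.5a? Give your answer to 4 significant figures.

The probability is P = ∫ |ψ|² dξ over [−1.5a, 1.5a].
With A² fixed by ∫|ψ|² = 1, i.e. A² = (a)^(−1), substitute and integrate.
Both integrals are even about ξ = 0, so only the ξ ≥ 0 halves are needed (the factors of 2 cancel). Substituting u = ξ/a, A² and the length scale cancel in the ratio: P = ∫_{0}^{1.5} e^(-2·u) du / ∫_{0}^{∞} e^(-2·u) du.
Using ∫ e^(-2·u) du = -e^(-2·u)/2, the numerator is 1/2 - e^(-3)/2 and the denominator is 1/2.
Taking the ratio, P = 0.95021.

P ≈ 0.9502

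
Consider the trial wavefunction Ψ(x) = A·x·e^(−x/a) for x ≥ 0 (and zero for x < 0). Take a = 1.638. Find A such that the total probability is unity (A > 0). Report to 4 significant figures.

A ≈ 0.9540

Normalization requires ∫|Ψ|² dx = 1, integrated from 0 to ∞.
With ∫₀^∞ x^2 e^(−αx) dx = 2!/α^3, the integral (without the A² prefactor) comes out to a^3/4.
Setting this equal to 1 gives A² = 1/(a^3/4).
Plugging in a = 1.638 yields A = 0.95402.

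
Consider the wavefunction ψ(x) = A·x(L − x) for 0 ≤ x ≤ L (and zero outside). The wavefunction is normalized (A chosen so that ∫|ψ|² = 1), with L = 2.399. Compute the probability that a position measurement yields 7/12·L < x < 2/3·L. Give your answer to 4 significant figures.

P = ∫_{7/12·L}^{2/3·L} |ψ(x)|² dx.
Since A² = 1/(L^5/30), this is the region integral divided by the full normalization integral.
Substituting u = x/L, A² and the length scale cancel in the ratio: P = ∫_{7/12}^{2/3} u^2·(1 - u)^2 du / ∫_{0}^{1} u^2·(1 - u)^2 du.
An antiderivative of u^2·(1 - u)^2 is u^3·(6·u^2 - 15·u + 10)/30; evaluating from 7/12 to 2/3 gives ≈ 0.00455810, while the full integral is 1/30.
The result is P = 0.13674.

P ≈ 0.1367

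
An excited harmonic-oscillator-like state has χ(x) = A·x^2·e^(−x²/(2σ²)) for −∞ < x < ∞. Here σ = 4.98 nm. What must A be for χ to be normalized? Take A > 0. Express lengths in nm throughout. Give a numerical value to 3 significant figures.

A ≈ 0.0157 nm^(-5/2)

Require ∫ |χ|² dx = 1 over the whole domain.
Using the Gaussian integral ∫_{−∞}^{∞} e^(−αx²) dx = √(π/α), the integral (without the A² prefactor) comes out to 3·√(π)·σ^5/4.
Hence A² = 1/[3·√(π)·σ^5/4].
Plugging in σ = 4.98 yields A = 0.01567.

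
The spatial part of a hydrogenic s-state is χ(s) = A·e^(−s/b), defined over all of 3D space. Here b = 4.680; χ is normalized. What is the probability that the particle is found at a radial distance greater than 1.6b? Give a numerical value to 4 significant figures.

Integrate the radial probability density 4πs²|χ|² over s > 1.6b.
Normalization gives A² = 1/(π·b^3).
Substituting u = s/b, A², 4π and the length scale all cancel in the ratio: P = ∫_{1.6}^{∞} u^2·e^(-2·u) du / ∫_{0}^{∞} u^2·e^(-2·u) du.
An antiderivative of u^2·e^(-2·u) is -(2·u^2 + 2·u + 1)·e^(-2·u)/4; evaluating from 1.6 to ∞ gives 233·e^(-16/5)/100, while the full integral is 1/4.
The region integral divided by the full integral gives P = 0.37990.

P ≈ 0.3799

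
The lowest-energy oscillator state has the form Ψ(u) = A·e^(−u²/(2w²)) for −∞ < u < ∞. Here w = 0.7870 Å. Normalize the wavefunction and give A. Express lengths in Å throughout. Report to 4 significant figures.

The normalization condition is ∫|Ψ|² du = 1 from −∞ to ∞.
The integral (without the A² prefactor) comes out to √(π)·w.
Hence A² = 1/[√(π)·w].
Substituting w = 0.7870 gives A² = 0.71689, so A = 0.84669.

A ≈ 0.8467 Å^(-1/2)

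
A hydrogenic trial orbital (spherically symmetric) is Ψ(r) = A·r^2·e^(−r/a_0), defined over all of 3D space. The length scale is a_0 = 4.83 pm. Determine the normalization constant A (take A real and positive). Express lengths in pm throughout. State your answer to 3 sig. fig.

We need A² ∫|f|² 4πr² dr = 1, taking the integral from 0 to ∞.
(Spherical symmetry: dV = 4πr² dr.)
Recall ∫₀^∞ r^m e^(−r/β) dr = m!·β^(m+1), the integral (without the A² prefactor) comes out to 45·π·a_0^7/2.
Setting this equal to 1 gives A² = 1/(45·π·a_0^7/2).
Plugging in a_0 = 4.83 yields A = 0.0004803.

A ≈ 0.000480 pm^(-7/2)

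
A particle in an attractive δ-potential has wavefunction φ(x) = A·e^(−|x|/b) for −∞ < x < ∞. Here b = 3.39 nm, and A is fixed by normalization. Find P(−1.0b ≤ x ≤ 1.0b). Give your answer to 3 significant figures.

P = ∫_{−1.0b}^{1.0b} |φ(x)|² dx.
The normalization integral ∫|φ|²dx over the whole domain equals b·A², and A² cancels in the ratio.
By symmetry take twice the x ≥ 0 contribution in numerator and denominator; the 2's cancel. Substituting u = x/b, A² and the length scale cancel in the ratio: P = ∫_{0}^{1.0} e^(-2·u) du / ∫_{0}^{∞} e^(-2·u) du.
Using ∫ e^(-2·u) du = -e^(-2·u)/2, the numerator is 1/2 - e^(-2)/2 and the denominator is 1/2.
The result is P = 0.8647.

P ≈ 0.865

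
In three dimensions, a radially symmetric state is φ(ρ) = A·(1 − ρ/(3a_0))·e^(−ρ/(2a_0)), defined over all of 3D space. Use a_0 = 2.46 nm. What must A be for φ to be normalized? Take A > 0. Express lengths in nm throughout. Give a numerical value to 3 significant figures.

A ≈ 0.0895 nm^(-3/2)

We need A² ∫|f|² 4πρ² dρ = 1, taking the integral from 0 to ∞.
Carrying out the integral gives A² · 8·π·a_0^3/3.
Setting this equal to 1 gives A² = 1/(8·π·a_0^3/3).
Plugging in a_0 = 2.46 yields A = 0.08954.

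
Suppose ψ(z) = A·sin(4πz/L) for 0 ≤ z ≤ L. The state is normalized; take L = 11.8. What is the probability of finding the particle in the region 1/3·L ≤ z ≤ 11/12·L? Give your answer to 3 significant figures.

|ψ|² is the probability density, so P = ∫_{1/3·L}^{11/12·L} |ψ|² dz.
The normalization integral ∫|ψ|²dz over the whole domain equals L/2·A², and A² cancels in the ratio.
In terms of u = z/L (A² and the length scale cancel between numerator and denominator), P = [∫_{1/3}^{11/12} sin(4·π·u)^2 du] / [∫_{0}^{1} sin(4·π·u)^2 du].
An antiderivative of sin(4·π·u)^2 is u/2 - sin(4·π·u)·cos(4·π·u)/(8·π); evaluating from 1/3 to 11/12 gives √(3)/(16·π) + 7/24, while the full integral is 1/2.
Taking the ratio, P = √(3)/(8·π) + 7/12.

P ≈ 0.652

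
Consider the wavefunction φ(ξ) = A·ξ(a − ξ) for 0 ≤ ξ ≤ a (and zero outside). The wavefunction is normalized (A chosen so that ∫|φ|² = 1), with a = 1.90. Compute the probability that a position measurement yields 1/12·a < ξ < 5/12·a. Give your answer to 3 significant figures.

P ≈ 0.342

|φ|² is the probability density, so P = ∫_{1/12·a}^{5/12·a} |φ|² dξ.
With A² fixed by ∫|φ|² = 1, i.e. A² = (a^5/30)^(−1), substitute and integrate.
Substituting u = ξ/a, A² and the length scale cancel in the ratio: P = ∫_{1/12}^{5/12} u^2·(1 - u)^2 du / ∫_{0}^{1} u^2·(1 - u)^2 du.
With ∫ u^2·(1 - u)^2 du = u^3·(6·u^2 - 15·u + 10)/30 + C, the region integral is ≈ 0.011384 and the full one is 1/30.
This works out to P = 0.3415.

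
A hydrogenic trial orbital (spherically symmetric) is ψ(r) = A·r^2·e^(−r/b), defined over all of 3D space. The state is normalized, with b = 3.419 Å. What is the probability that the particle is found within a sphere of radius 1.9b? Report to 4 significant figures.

P = ∫ |ψ|² 4πr² dr over r ≤ 1.9b.
Normalization gives A² = 1/(45·π·b^7/2).
Substituting u = r/b, A², 4π and the length scale all cancel in the ratio: P = ∫_{0}^{1.9} u^6·e^(-2·u) du / ∫_{0}^{∞} u^6·e^(-2·u) du.
Using ∫ u^6·e^(-2·u) du = -(4·u^6 + 12·u^5 + 30·u^4 + 60·u^3 + 90·u^2 + 90·u + 45)·e^(-2·u)/8, the numerator is ≈ 0.511270 and the denominator is 45/8.
This evaluates to P = 0.090892.

P ≈ 0.09089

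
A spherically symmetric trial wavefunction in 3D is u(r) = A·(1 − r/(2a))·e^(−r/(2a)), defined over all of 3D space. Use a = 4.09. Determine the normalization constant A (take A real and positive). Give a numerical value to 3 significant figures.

A ≈ 0.0241

We need A² ∫|f|² 4πr² dr = 1, taking the integral from 0 to ∞.
The angular integral contributes 4π, leaving ∫₀^∞ r²|u|² dr.
Recall ∫₀^∞ r^m e^(−r/β) dr = m!·β^(m+1), with u = A·(1 − r/(2a))·e^(−r/(2a)), the integral evaluates to A²·[8·π·a^3].
Plugging in a = 4.09 yields A = 0.02412.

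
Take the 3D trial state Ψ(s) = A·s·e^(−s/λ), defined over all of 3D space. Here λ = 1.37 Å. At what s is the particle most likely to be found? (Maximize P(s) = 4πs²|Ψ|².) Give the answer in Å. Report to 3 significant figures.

Set d/ds [P(s) = 4πs²|Ψ|²] = 0 and solve for s > 0.
Solving yields s = 2·λ.
With λ = 1.37, the most probable radial distance is 2.740 Å.

s ≈ 2.74 Å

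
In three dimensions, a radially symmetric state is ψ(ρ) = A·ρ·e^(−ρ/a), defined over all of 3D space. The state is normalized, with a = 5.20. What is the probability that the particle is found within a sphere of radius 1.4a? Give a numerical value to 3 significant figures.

With dV = 4πρ²dρ, the probability is ∫|ψ|² dV over ρ ≤ 1.4a.
Normalization gives A² = 1/(3·π·a^5).
Substituting u = ρ/a, A², 4π and the length scale all cancel in the ratio: P = ∫_{0}^{1.4} u^4·e^(-2·u) du / ∫_{0}^{∞} u^4·e^(-2·u) du.
Using ∫ u^4·e^(-2·u) du = -(u^4/2 + u^3 + 3·u^2/2 + 3·u/2 + 3/4)·e^(-2·u), the numerator is ≈ 0.11424 and the denominator is 3/4.
Taking the ratio yields P = 0.1523.

P ≈ 0.152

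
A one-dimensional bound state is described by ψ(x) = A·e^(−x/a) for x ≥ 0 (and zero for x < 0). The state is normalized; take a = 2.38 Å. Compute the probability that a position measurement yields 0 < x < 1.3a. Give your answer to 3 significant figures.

P = ∫_{0}^{1.3a} |ψ(x)|² dx.
Since A² = 1/(a/2), this is the region integral divided by the full normalization integral.
Substituting u = x/a, A² and the length scale cancel in the ratio: P = ∫_{0}^{1.3} e^(-2·u) du / ∫_{0}^{∞} e^(-2·u) du.
An antiderivative of e^(-2·u) is -e^(-2·u)/2; evaluating from 0 to 1.3 gives 1/2 - e^(-13/5)/2, while the full integral is 1/2.
The result is P = 0.9257.

P ≈ 0.926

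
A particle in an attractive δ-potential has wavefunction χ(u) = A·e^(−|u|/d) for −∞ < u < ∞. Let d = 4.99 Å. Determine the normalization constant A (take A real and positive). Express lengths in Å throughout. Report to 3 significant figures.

A ≈ 0.448 Å^(-1/2)

We need A² ∫|f|² du = 1, taking the integral from −∞ to ∞.
∫|χ|² du = A²·(d).
With d = 4.99: A² = 0.2004 and A = 0.4477.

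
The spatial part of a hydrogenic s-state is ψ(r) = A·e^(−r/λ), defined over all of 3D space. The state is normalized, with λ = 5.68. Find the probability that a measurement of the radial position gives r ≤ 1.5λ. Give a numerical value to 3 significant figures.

P = ∫ |ψ|² 4πr² dr over r ≤ 1.5λ.
The full normalization integral is A²·[π·λ^3] = 1, fixing A².
Let u = r/λ; then A², 4π and the length scale all cancel, so P = ∫_{0}^{1.5} u^2·e^(-2·u) du ÷ ∫_{0}^{∞} u^2·e^(-2·u) du.
Using ∫ u^2·e^(-2·u) du = -(2·u^2 + 2·u + 1)·e^(-2·u)/4, the numerator is 1/4 - 17·e^(-3)/8 and the denominator is 1/4.
Taking the ratio yields P = 0.5768.

P ≈ 0.577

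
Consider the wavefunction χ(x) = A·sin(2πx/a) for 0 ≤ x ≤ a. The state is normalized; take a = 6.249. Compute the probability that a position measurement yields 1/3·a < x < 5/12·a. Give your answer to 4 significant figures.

|χ|² is the probability density, so P = ∫_{1/3·a}^{5/12·a} |χ|² dx.
With A² fixed by ∫|χ|² = 1, i.e. A² = (a/2)^(−1), substitute and integrate.
Let u = x/a; then A² and the length scale cancel, so P = ∫_{1/3}^{5/12} sin(2·π·u)^2 du ÷ ∫_{0}^{1} sin(2·π·u)^2 du.
An antiderivative of sin(2·π·u)^2 is u/2 - sin(4·π·u)/(8·π); evaluating from 1/3 to 5/12 gives 1/24, while the full integral is 1/2.
This works out to P = 1/12.

P ≈ 0.08333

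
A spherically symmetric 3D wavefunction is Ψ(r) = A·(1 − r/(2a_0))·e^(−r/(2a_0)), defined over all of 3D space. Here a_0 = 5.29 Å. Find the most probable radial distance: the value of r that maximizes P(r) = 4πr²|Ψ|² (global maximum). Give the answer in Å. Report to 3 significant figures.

r ≈ 27.7 Å

The maximum of P(r) = 4πr²|Ψ|² occurs where its derivative vanishes.
Solving yields r = a_0·(√(5) + 3).
With a_0 = 5.29, the most probable radial distance is 27.70 Å.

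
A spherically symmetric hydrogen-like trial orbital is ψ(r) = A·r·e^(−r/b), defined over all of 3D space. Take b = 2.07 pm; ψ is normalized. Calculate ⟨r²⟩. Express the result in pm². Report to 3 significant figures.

⟨r^2⟩ ≈ 32.1 pm^2

By definition ⟨r²⟩ = ∫ r^2 |ψ(r)|² 4πr² dr.
The ratio of the moment integral to the normalization integral gives ⟨r²⟩ = 15·b^2/2.
Putting b = 2.07 gives 32.14.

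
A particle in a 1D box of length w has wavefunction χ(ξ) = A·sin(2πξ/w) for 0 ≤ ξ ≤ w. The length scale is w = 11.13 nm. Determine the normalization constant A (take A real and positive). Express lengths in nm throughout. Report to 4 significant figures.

The normalization condition is ∫|χ|² dξ = 1 from 0 to w.
The integral (without the A² prefactor) comes out to w/2.
So A² = (w/2)^(−1).
Substituting w = 11.13 gives A² = 0.17969, so A = 0.42390.

A ≈ 0.4239 nm^(-1/2)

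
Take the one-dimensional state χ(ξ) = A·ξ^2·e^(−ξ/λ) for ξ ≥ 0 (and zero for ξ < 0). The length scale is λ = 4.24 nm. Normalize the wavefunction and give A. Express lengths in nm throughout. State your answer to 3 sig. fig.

Normalization requires ∫|χ|² dξ = 1, integrated from 0 to ∞.
The integral (without the A² prefactor) comes out to 3·λ^5/4.
So A² = (3·λ^5/4)^(−1).
Substituting λ = 4.24 gives A² = 0.0009730, so A = 0.03119.

A ≈ 0.0312 nm^(-5/2)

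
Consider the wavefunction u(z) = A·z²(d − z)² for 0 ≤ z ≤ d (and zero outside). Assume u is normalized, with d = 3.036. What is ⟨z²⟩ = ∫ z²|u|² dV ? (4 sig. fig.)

⟨z²⟩ = ∫ z^2 |u|² dz over the full domain.
Expanding the polynomial and integrating term by term, evaluating both integrals, ⟨z²⟩ = 3·d^2/11.
With d = 3.036, ⟨z^2⟩ = 2.5138.

⟨z^2⟩ ≈ 2.514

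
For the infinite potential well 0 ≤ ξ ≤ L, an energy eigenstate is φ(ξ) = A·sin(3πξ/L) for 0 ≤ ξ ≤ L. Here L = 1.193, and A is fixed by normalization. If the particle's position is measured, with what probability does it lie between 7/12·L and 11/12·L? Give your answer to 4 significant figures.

P ≈ 0.3333

|φ|² is the probability density, so P = ∫_{7/12·L}^{11/12·L} |φ|² dξ.
The normalization integral ∫|φ|²dξ over the whole domain equals L/2·A², and A² cancels in the ratio.
In terms of u = ξ/L (A² and the length scale cancel between numerator and denominator), P = [∫_{7/12}^{11/12} sin(3·π·u)^2 du] / [∫_{0}^{1} sin(3·π·u)^2 du].
Using ∫ sin(3·π·u)^2 du = u/2 - sin(6·π·u)/(12·π), the numerator is 1/6 and the denominator is 1/2.
Evaluating gives P = 1/3.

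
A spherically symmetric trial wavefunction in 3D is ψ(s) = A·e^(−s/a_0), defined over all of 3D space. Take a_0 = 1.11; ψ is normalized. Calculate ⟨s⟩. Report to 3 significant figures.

By definition ⟨s⟩ = ∫ s |ψ(s)|² 4πs² ds.
With ∫₀^∞ s^3 e^(−αs) ds = 3!/α^4, evaluating both integrals, ⟨s⟩ = 3·a_0/2.
With a_0 = 1.11, ⟨s⟩ = 1.665.

⟨s⟩ ≈ 1.67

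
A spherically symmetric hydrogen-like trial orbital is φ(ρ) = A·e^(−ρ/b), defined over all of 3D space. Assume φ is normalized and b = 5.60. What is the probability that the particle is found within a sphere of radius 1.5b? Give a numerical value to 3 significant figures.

With dV = 4πρ²dρ, the probability is ∫|φ|² dV over ρ ≤ 1.5b.
Normalization gives A² = 1/(π·b^3).
Let u = ρ/b; then A², 4π and the length scale all cancel, so P = ∫_{0}^{1.5} u^2·e^(-2·u) du ÷ ∫_{0}^{∞} u^2·e^(-2·u) du.
With ∫ u^2·e^(-2·u) du = -(2·u^2 + 2·u + 1)·e^(-2·u)/4 + C, the region integral is 1/4 - 17·e^(-3)/8 and the full one is 1/4.
The region integral divided by the full integral gives P = 0.5768.

P ≈ 0.577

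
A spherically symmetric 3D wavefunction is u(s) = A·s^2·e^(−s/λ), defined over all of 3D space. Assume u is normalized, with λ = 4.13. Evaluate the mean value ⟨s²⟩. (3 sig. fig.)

⟨s²⟩ = ∫ s^2 |u|² 4πs² ds over the full domain.
Recall ∫₀^∞ s^m e^(−s/β) ds = m!·β^(m+1), since the A² factors cancel between numerator and denominator, ⟨s²⟩ = 14·λ^2.
Putting λ = 4.13 gives 238.8.

⟨s^2⟩ ≈ 239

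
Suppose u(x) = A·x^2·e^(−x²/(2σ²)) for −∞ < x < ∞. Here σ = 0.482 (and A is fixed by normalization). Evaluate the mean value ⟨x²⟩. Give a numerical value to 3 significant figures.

⟨x^2⟩ ≈ 0.581

The expectation value is the |u|²-weighted average of x^2: ∫ x^2|u|² dx.
Using the Gaussian integral ∫_{−∞}^{∞} e^(−αx²) dx = √(π/α), the ratio of the moment integral to the normalization integral gives ⟨x²⟩ = 5·σ^2/2.
Putting σ = 0.482 gives 0.5808.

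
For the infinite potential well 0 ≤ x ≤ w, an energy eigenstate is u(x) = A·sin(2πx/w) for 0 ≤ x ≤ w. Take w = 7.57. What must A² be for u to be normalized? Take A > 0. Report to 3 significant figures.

A^2 ≈ 0.264

Require ∫ |u|² dx = 1 over the whole domain.
Using sin²θ = (1 − cos 2θ)/2, the integral (without the A² prefactor) comes out to w/2.
Setting this equal to 1 gives A² = 1/(w/2).
With w = 7.57: A² = 0.2642 and A = 0.5140.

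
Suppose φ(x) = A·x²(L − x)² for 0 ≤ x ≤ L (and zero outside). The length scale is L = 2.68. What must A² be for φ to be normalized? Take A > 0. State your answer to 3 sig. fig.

A^2 ≈ 0.0883

The normalization condition is ∫|φ|² dx = 1 from 0 to L.
Expanding the polynomial and integrating term by term, carrying out the integral gives A² · L^9/630.
Hence A² = 1/[L^9/630].
With L = 2.68: A² = 0.08833 and A = 0.2972.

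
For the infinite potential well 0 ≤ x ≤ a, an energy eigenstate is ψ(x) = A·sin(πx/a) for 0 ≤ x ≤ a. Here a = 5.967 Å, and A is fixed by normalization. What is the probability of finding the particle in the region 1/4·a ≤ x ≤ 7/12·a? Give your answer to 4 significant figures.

|ψ|² is the probability density, so P = ∫_{1/4·a}^{7/12·a} |ψ|² dx.
The normalization integral ∫|ψ|²dx over the whole domain equals a/2·A², and A² cancels in the ratio.
In terms of u = x/a (A² and the length scale cancel between numerator and denominator), P = [∫_{1/4}^{7/12} sin(π·u)^2 du] / [∫_{0}^{1} sin(π·u)^2 du].
An antiderivative of sin(π·u)^2 is u/2 - sin(2·π·u)/(4·π); evaluating from 1/4 to 7/12 gives 3/(8·π) + 1/6, while the full integral is 1/2.
This works out to P = (9 + 4·π)/(12·π).

P ≈ 0.5721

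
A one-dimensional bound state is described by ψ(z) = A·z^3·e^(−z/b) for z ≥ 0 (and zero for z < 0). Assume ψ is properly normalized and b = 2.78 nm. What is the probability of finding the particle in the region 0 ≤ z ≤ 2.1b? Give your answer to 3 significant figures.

|ψ|² is the probability density, so P = ∫_{0}^{2.1b} |ψ|² dz.
Since A² = 1/(45·b^7/8), this is the region integral divided by the full normalization integral.
Let u = z/b; then A² and the length scale cancel, so P = ∫_{0}^{2.1} u^6·e^(-2·u) du ÷ ∫_{0}^{∞} u^6·e^(-2·u) du.
An antiderivative of u^6·e^(-2·u) is -(4·u^6 + 12·u^5 + 30·u^4 + 60·u^3 + 90·u^2 + 90·u + 45)·e^(-2·u)/8; evaluating from 0 to 2.1 gives ≈ 0.74552, while the full integral is 45/8.
Evaluating gives P = 0.1325.

P ≈ 0.133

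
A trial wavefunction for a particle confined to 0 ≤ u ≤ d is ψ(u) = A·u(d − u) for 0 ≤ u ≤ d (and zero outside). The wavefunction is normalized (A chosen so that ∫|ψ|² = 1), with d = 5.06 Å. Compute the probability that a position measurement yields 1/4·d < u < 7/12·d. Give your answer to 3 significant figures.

P ≈ 0.550

The probability is P = ∫ |ψ|² du over [1/4·d, 7/12·d].
With A² fixed by ∫|ψ|² = 1, i.e. A² = (d^5/30)^(−1), substitute and integrate.
In terms of t = u/d (A² and the length scale cancel between numerator and denominator), P = [∫_{1/4}^{7/12} t^2·(1 - t)^2 dt] / [∫_{0}^{1} t^2·(1 - t)^2 dt].
An antiderivative of t^2·(1 - t)^2 is t^3·(6·t^2 - 15·t + 10)/30; evaluating from 1/4 to 7/12 gives ≈ 0.018329, while the full integral is 1/30.
This works out to P = 0.5499.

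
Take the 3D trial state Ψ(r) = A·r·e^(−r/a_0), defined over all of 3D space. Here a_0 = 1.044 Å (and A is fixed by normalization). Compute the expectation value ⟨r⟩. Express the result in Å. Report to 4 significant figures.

By definition ⟨r⟩ = ∫ r |Ψ(r)|² 4πr² dr.
Since the A² factors cancel between numerator and denominator, ⟨r⟩ = 5·a_0/2.
With a_0 = 1.044, ⟨r⟩ = 2.6100.

⟨r⟩ ≈ 2.610 Å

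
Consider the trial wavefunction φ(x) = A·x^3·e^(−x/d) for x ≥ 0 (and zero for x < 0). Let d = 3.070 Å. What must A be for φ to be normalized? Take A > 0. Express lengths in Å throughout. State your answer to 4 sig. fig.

Require ∫ |φ|² dx = 1 over the whole domain.
With ∫₀^∞ x^6 e^(−αx) dx = 6!/α^7, carrying out the integral gives A² · 45·d^7/8.
So A² = (45·d^7/8)^(−1).
Plugging in d = 3.070 yields A = 0.0083168.

A ≈ 0.008317 Å^(-7/2)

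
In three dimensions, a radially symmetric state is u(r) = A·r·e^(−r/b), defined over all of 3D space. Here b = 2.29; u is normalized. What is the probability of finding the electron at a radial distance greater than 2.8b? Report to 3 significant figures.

Integrate the radial probability density 4πr²|u|² over r > 2.8b.
A² is fixed by ∫₀^∞ 4πr²|u|² dr = 1, i.e. A² = (3·π·b^5)^(−1).
In terms of t = r/b (A², 4π and the length scale all cancel between numerator and denominator), P = [∫_{2.8}^{∞} t^4·e^(-2·t) dt] / [∫_{0}^{∞} t^4·e^(-2·t) dt].
With ∫ t^4·e^(-2·t) dt = -(t^4/2 + t^3 + 3·t^2/2 + 3·t/2 + 3/4)·e^(-2·t) + C, the region integral is ≈ 0.25661 and the full one is 3/4.
The region integral divided by the full integral gives P = 0.3422.

P ≈ 0.342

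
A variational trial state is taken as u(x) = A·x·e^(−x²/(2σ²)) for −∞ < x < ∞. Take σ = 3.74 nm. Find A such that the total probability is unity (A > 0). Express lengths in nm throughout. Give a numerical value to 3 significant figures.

Require ∫ |u|² dx = 1 over the whole domain.
The integral (without the A² prefactor) comes out to √(π)·σ^3/2.
Substituting σ = 3.74 gives A² = 0.02157, so A = 0.1469.

A ≈ 0.147 nm^(-3/2)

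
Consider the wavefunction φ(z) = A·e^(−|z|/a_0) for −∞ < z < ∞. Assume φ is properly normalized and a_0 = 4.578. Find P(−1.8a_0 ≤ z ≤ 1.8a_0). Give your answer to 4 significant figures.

|φ|² is the probability density, so P = ∫_{−1.8a_0}^{1.8a_0} |φ|² dz.
Since A² = 1/(a_0), this is the region integral divided by the full normalization integral.
By symmetry take twice the z ≥ 0 contribution in numerator and denominator; the 2's cancel. In terms of u = z/a_0 (A² and the length scale cancel between numerator and denominator), P = [∫_{0}^{1.8} e^(-2·u) du] / [∫_{0}^{∞} e^(-2·u) du].
Using ∫ e^(-2·u) du = -e^(-2·u)/2, the numerator is 1/2 - e^(-18/5)/2 and the denominator is 1/2.
Evaluating gives P = 0.97268.

P ≈ 0.9727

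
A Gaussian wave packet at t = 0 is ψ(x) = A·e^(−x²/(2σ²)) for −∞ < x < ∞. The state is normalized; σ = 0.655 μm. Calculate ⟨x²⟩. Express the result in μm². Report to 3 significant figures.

⟨x²⟩ = ∫ x^2 |ψ|² dx over the full domain.
With ∫_{−∞}^{∞} x^(2m) e^(−αx²) dx = (2m−1)!!·√π / (2^m α^(m+1/2)), the ratio of the moment integral to the normalization integral gives ⟨x²⟩ = σ^2/2.
With σ = 0.655, ⟨x^2⟩ = 0.2145.

⟨x^2⟩ ≈ 0.215 μm^2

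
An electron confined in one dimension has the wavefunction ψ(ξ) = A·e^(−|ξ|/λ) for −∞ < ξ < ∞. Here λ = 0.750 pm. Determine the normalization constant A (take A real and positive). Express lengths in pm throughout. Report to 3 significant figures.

A ≈ 1.15 pm^(-1/2)

Normalization requires ∫|ψ|² dξ = 1, integrated from −∞ to ∞.
Recall ∫₀^∞ ξ^m e^(−ξ/β) dξ = m!·β^(m+1), with ψ = A·e^(−|ξ|/λ), the integral evaluates to A²·[λ].
Setting this equal to 1 gives A² = 1/(λ).
With λ = 0.750: A² = 1.333 and A = 1.155.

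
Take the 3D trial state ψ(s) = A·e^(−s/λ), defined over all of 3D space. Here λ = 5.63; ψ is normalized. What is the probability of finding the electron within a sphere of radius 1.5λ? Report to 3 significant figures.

P ≈ 0.577

Integrate the radial probability density 4πs²|ψ|² over s ≤ 1.5λ.
A² is fixed by ∫₀^∞ 4πs²|ψ|² ds = 1, i.e. A² = (π·λ^3)^(−1).
Let u = s/λ; then A², 4π and the length scale all cancel, so P = ∫_{0}^{1.5} u^2·e^(-2·u) du ÷ ∫_{0}^{∞} u^2·e^(-2·u) du.
Using ∫ u^2·e^(-2·u) du = -(2·u^2 + 2·u + 1)·e^(-2·u)/4, the numerator is 1/4 - 17·e^(-3)/8 and the denominator is 1/4.
This evaluates to P = 0.5768.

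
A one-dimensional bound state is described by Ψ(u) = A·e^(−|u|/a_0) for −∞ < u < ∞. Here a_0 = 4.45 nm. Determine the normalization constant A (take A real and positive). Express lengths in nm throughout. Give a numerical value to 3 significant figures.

We need A² ∫|f|² du = 1, taking the integral from −∞ to ∞.
Recall ∫₀^∞ u^m e^(−u/β) du = m!·β^(m+1), carrying out the integral gives A² · a_0.
Substituting a_0 = 4.45 gives A² = 0.2247, so A = 0.4740.

A ≈ 0.474 nm^(-1/2)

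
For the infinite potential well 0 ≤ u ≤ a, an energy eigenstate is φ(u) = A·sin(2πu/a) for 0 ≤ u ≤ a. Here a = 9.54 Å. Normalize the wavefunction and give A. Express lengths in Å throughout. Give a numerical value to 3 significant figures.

A ≈ 0.458 Å^(-1/2)

The normalization condition is ∫|φ|² du = 1 from 0 to a.
Carrying out the integral gives A² · a/2.
Hence A² = 1/[a/2].
Substituting a = 9.54 gives A² = 0.2096, so A = 0.4579.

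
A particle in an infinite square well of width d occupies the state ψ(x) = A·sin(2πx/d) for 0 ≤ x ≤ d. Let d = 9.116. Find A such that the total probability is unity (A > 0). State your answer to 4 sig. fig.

A ≈ 0.4684

Normalization requires ∫|ψ|² dx = 1, integrated from 0 to d.
Using sin²θ = (1 − cos 2θ)/2, the integral (without the A² prefactor) comes out to d/2.
With d = 9.116: A² = 0.21939 and A = 0.46840.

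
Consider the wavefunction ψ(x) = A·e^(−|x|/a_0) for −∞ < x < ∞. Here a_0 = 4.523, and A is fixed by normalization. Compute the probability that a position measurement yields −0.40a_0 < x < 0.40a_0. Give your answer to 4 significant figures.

P = ∫_{−0.40a_0}^{0.40a_0} |ψ(x)|² dx.
The normalization integral ∫|ψ|²dx over the whole domain equals a_0·A², and A² cancels in the ratio.
By symmetry take twice the x ≥ 0 contribution in numerator and denominator; the 2's cancel. In terms of u = x/a_0 (A² and the length scale cancel between numerator and denominator), P = [∫_{0}^{0.40} e^(-2·u) du] / [∫_{0}^{∞} e^(-2·u) du].
An antiderivative of e^(-2·u) is -e^(-2·u)/2; evaluating from 0 to 0.40 gives 1/2 - e^(-4/5)/2, while the full integral is 1/2.
This works out to P = 0.55067.

P ≈ 0.5507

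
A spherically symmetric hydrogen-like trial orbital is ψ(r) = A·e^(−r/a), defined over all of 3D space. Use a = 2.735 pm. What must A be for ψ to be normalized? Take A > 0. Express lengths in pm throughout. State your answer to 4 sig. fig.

The normalization condition is ∫|ψ|² 4πr² dr = 1 from 0 to ∞.
The angular integral contributes 4π, leaving ∫₀^∞ r²|ψ|² dr.
The integral (without the A² prefactor) comes out to π·a^3.
So A² = (π·a^3)^(−1).
Substituting a = 2.735 gives A² = 0.015559, so A = 0.12474.

A ≈ 0.1247 pm^(-3/2)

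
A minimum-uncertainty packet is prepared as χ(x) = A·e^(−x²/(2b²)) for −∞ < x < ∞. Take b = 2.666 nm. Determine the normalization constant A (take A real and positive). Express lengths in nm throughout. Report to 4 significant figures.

We need A² ∫|f|² dx = 1, taking the integral from −∞ to ∞.
Differentiating ∫e^(−αx²) dx = √(π/α) under α to get the higher moments, ∫|χ|² dx = A²·(√(π)·b).
So A² = (√(π)·b)^(−1).
Plugging in b = 2.666 yields A = 0.46003.

A ≈ 0.4600 nm^(-1/2)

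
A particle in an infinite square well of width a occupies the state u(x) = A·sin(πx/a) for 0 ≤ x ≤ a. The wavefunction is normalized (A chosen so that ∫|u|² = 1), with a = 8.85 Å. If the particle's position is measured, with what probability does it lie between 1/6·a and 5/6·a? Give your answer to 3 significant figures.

P ≈ 0.942

|u|² is the probability density, so P = ∫_{1/6·a}^{5/6·a} |u|² dx.
With A² fixed by ∫|u|² = 1, i.e. A² = (a/2)^(−1), substitute and integrate.
Substituting t = x/a, A² and the length scale cancel in the ratio: P = ∫_{1/6}^{5/6} sin(π·t)^2 dt / ∫_{0}^{1} sin(π·t)^2 dt.
An antiderivative of sin(π·t)^2 is t/2 - sin(2·π·t)/(4·π); evaluating from 1/6 to 5/6 gives √(3)/(4·π) + 1/3, while the full integral is 1/2.
Evaluating gives P = √(3)/(2·π) + 2/3.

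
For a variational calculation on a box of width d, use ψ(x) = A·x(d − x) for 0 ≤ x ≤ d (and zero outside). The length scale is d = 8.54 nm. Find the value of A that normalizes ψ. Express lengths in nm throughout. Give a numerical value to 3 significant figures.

A ≈ 0.0257 nm^(-5/2)

Require ∫ |ψ|² dx = 1 over the whole domain.
Carrying out the integral gives A² · d^5/30.
Setting this equal to 1 gives A² = 1/(d^5/30).
With d = 8.54: A² = 0.0006604 and A = 0.02570.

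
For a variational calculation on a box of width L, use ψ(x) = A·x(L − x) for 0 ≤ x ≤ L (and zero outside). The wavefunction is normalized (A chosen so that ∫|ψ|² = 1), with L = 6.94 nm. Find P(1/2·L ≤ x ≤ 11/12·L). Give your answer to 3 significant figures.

P ≈ 0.495

|ψ|² is the probability density, so P = ∫_{1/2·L}^{11/12·L} |ψ|² dx.
Since A² = 1/(L^5/30), this is the region integral divided by the full normalization integral.
Substituting u = x/L, A² and the length scale cancel in the ratio: P = ∫_{1/2}^{11/12} u^2·(1 - u)^2 du / ∫_{0}^{1} u^2·(1 - u)^2 du.
With ∫ u^2·(1 - u)^2 du = u^3·(6·u^2 - 15·u + 10)/30 + C, the region integral is ≈ 0.016497 and the full one is 1/30.
Taking the ratio, P = 0.4949.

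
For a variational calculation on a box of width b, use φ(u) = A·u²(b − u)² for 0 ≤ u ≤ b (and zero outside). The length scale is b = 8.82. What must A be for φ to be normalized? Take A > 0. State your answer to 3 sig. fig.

A ≈ 0.00140

We need A² ∫|f|² du = 1, taking the integral from 0 to b.
The integral (without the A² prefactor) comes out to b^9/630.
So A² = (b^9/630)^(−1).
With b = 8.82: A² = 0.000001950 and A = 0.001397.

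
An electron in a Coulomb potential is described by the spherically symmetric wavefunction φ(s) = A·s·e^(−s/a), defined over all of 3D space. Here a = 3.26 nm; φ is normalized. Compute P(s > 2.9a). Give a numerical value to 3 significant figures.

With dV = 4πs²ds, the probability is ∫|φ|² dV over s > 2.9a.
A² is fixed by ∫₀^∞ 4πs²|φ|² ds = 1, i.e. A² = (3·π·a^5)^(−1).
Substituting u = s/a, A², 4π and the length scale all cancel in the ratio: P = ∫_{2.9}^{∞} u^4·e^(-2·u) du / ∫_{0}^{∞} u^4·e^(-2·u) du.
An antiderivative of u^4·e^(-2·u) is -(u^4/2 + u^3 + 3·u^2/2 + 3·u/2 + 3/4)·e^(-2·u); evaluating from 2.9 to ∞ gives ≈ 0.23454, while the full integral is 3/4.
Taking the ratio yields P = 0.3127.

P ≈ 0.313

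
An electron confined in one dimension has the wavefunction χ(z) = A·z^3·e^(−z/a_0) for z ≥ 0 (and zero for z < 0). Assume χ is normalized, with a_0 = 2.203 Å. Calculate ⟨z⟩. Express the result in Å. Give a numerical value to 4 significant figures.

⟨z⟩ = ∫ z |χ|² dz over the full domain.
Since the A² factors cancel between numerator and denominator, ⟨z⟩ = 7·a_0/2.
Putting a_0 = 2.203 gives 7.7105.

⟨z⟩ ≈ 7.711 Å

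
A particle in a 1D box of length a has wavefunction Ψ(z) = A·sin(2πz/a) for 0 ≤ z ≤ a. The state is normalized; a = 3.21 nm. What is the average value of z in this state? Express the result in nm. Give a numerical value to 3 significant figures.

The expectation value is the |Ψ|²-weighted average of z: ∫ z|Ψ|² dz.
Since the A² factors cancel between numerator and denominator, ⟨z⟩ = a/2.
Putting a = 3.21 gives 1.605.

⟨z⟩ ≈ 1.61 nm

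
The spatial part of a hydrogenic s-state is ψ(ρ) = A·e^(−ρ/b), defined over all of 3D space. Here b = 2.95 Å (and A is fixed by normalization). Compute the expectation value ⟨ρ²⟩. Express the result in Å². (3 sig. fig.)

⟨ρ^2⟩ ≈ 26.1 Å^2

⟨ρ²⟩ = ∫ ρ^2 |ψ|² 4πρ² dρ over the full domain.
With ∫₀^∞ ρ^4 e^(−αρ) dρ = 4!/α^5, evaluating both integrals, ⟨ρ²⟩ = 3·b^2.
Putting b = 2.95 gives 26.11.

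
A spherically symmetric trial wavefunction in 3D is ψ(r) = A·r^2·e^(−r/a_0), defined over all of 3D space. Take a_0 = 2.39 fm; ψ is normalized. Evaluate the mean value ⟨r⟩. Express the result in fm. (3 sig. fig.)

⟨r⟩ ≈ 8.37 fm

By definition ⟨r⟩ = ∫ r |ψ(r)|² 4πr² dr.
With ∫₀^∞ r^7 e^(−αr) dr = 7!/α^8, since the A² factors cancel between numerator and denominator, ⟨r⟩ = 7·a_0/2.
With a_0 = 2.39, ⟨r⟩ = 8.365.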